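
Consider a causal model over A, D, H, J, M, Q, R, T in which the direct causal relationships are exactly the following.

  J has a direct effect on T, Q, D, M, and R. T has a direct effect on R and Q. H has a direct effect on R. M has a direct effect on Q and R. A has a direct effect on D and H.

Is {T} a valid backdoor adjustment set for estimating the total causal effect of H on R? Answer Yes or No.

Backdoor paths from H to R (paths whose first edge points into H):
  P1: H <- A -> D <- J -> M -> R
  P2: H <- A -> D <- J -> M -> Q <- T -> R
  P3: H <- A -> D <- J -> T -> R
  P4: H <- A -> D <- J -> T -> Q <- M -> R
  P5: H <- A -> D <- J -> R
  P6: H <- A -> D <- J -> Q <- M -> R
  P7: H <- A -> D <- J -> Q <- T -> R
Condition 1 (no descendant of H in the set): holds — descendants of H are {R}; none are in {T}.
Condition 2 (every backdoor path blocked by {T}):
  P1: blocked at collider D (neither it nor any descendant is in the conditioning set).
  P2: blocked at collider D (neither it nor any descendant is in the conditioning set).
  P3: blocked at collider D (neither it nor any descendant is in the conditioning set).
  P4: blocked at collider D (neither it nor any descendant is in the conditioning set).
  P5: blocked at collider D (neither it nor any descendant is in the conditioning set).
  P6: blocked at collider D (neither it nor any descendant is in the conditioning set).
  P7: blocked at collider D (neither it nor any descendant is in the conditioning set).
{T} satisfies the backdoor criterion.

Yes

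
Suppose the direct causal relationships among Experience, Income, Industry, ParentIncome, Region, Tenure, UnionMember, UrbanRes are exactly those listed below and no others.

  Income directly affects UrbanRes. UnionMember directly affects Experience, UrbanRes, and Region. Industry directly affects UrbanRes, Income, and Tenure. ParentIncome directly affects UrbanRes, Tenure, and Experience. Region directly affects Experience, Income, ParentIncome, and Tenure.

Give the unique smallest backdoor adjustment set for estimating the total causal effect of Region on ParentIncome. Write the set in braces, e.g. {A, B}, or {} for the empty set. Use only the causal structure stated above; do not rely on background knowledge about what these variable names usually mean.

Variables eligible for adjustment (non-descendants of Region, excluding Region and ParentIncome): {Industry, UnionMember}.
Backdoor paths from Region to ParentIncome:
  P1: Region <- UnionMember -> Experience <- ParentIncome
  P2: Region <- UnionMember -> UrbanRes <- Industry -> Tenure <- ParentIncome
  P3: Region <- UnionMember -> UrbanRes <- ParentIncome
  P4: Region <- UnionMember -> UrbanRes <- Income <- Industry -> Tenure <- ParentIncome
Each backdoor path contains an unconditioned collider, so every path is already blocked with the empty conditioning set:
  P1: blocked at collider Experience (neither it nor any descendant is in the conditioning set).
  P2: blocked at collider UrbanRes (neither it nor any descendant is in the conditioning set).
  P3: blocked at collider UrbanRes (neither it nor any descendant is in the conditioning set).
  P4: blocked at collider UrbanRes (neither it nor any descendant is in the conditioning set).
The empty set is therefore the unique smallest valid set.

{}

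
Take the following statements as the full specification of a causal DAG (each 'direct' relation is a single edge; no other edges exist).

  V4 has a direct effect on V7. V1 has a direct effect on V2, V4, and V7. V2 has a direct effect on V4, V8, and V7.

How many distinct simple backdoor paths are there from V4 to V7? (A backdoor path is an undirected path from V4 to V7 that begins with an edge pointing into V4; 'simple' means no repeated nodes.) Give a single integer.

A backdoor path from V4 to V7 is any simple undirected path whose first edge points into V4 (i.e. leaves V4 via a parent).
Parents of V4: {V1, V2}.
Enumerating:
  P1: V4 <- V1 -> V2 -> V7
  P2: V4 <- V1 -> V7
  P3: V4 <- V2 <- V1 -> V7
  P4: V4 <- V2 -> V7
That exhausts the simple backdoor paths. Count: 4.

4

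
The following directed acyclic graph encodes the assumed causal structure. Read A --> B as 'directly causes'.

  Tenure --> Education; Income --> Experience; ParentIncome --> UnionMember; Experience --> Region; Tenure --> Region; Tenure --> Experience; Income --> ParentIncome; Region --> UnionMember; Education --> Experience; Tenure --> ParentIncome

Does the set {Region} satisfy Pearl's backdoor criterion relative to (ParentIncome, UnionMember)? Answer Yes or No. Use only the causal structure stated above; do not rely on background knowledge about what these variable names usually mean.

Yes

Backdoor paths from ParentIncome to UnionMember (paths whose first edge points into ParentIncome):
  P1: ParentIncome <- Tenure -> Education -> Experience -> Region -> UnionMember
  P2: ParentIncome <- Tenure -> Experience -> Region -> UnionMember
  P3: ParentIncome <- Tenure -> Region -> UnionMember
  P4: ParentIncome <- Income -> Experience <- Tenure -> Region -> UnionMember
  P5: ParentIncome <- Income -> Experience <- Education <- Tenure -> Region -> UnionMember
  P6: ParentIncome <- Income -> Experience -> Region -> UnionMember
Condition 1 (no descendant of ParentIncome in the set): holds — descendants of ParentIncome are {UnionMember}; none are in {Region}.
Condition 2 (every backdoor path blocked by {Region}):
  P1: blocked at chain node Region ∈ conditioning set.
  P2: blocked at chain node Region ∈ conditioning set.
  P3: blocked at chain node Region ∈ conditioning set.
  P4: blocked at chain node Region ∈ conditioning set.
  P5: blocked at chain node Region ∈ conditioning set.
  P6: blocked at chain node Region ∈ conditioning set.
{Region} satisfies the backdoor criterion.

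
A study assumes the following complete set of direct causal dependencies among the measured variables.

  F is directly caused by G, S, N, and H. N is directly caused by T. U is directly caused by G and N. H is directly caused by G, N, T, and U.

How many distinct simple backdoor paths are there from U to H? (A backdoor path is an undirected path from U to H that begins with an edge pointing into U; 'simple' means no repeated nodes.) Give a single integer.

A backdoor path from U to H is any simple undirected path whose first edge points into U (i.e. leaves U via a parent).
Parents of U: {G, N}.
Enumerating:
  P1: U <- G -> H
  P2: U <- G -> F <- N <- T -> H
  P3: U <- G -> F <- N -> H
  P4: U <- G -> F <- H
  P5: U <- N <- T -> H
  P6: U <- N -> H
  P7: U <- N -> F <- G -> H
  P8: U <- N -> F <- H
That exhausts the simple backdoor paths. Count: 8.

8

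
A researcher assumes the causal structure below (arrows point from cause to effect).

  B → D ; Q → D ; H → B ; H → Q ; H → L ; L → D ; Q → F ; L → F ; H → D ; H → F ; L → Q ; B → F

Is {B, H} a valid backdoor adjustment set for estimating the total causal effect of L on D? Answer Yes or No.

Backdoor paths from L to D (paths whose first edge points into L):
  P1: L <- H -> Q -> F <- B -> D
  P2: L <- H -> Q -> D
  P3: L <- H -> B -> F <- Q -> D
  P4: L <- H -> B -> D
  P5: L <- H -> F <- Q -> D
  P6: L <- H -> F <- B -> D
  P7: L <- H -> D
Condition 1 (no descendant of L in the set): holds — descendants of L are {D, F, Q}; none are in {B, H}.
Condition 2 (every backdoor path blocked by {B, H}):
  P1: blocked at fork node H ∈ conditioning set.
  P2: blocked at fork node H ∈ conditioning set.
  P3: blocked at fork node H ∈ conditioning set.
  P4: blocked at fork node H ∈ conditioning set.
  P5: blocked at fork node H ∈ conditioning set.
  P6: blocked at fork node H ∈ conditioning set.
  P7: blocked at fork node H ∈ conditioning set.
{B, H} satisfies the backdoor criterion.

Yes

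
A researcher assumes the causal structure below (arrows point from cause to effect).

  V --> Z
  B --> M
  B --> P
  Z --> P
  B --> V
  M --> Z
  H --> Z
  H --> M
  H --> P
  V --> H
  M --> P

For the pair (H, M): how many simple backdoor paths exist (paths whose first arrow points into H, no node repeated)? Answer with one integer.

A backdoor path from H to M is any simple undirected path whose first edge points into H (i.e. leaves H via a parent).
Parents of H: {V}.
Enumerating:
  P1: H <- V <- B -> M
  P2: H <- V <- B -> P <- M
  P3: H <- V <- B -> P <- Z <- M
  P4: H <- V -> Z <- M
  P5: H <- V -> Z -> P <- B -> M
  P6: H <- V -> Z -> P <- M
That exhausts the simple backdoor paths. Count: 6.

6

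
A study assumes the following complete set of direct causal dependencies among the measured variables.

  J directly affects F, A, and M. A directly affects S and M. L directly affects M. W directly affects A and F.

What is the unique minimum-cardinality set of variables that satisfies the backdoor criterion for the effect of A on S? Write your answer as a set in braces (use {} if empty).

{}

Variables eligible for adjustment (non-descendants of A, excluding A and S): {F, J, L, W}.
Backdoor paths from A to S:
  (none)
With no backdoor paths the empty set already satisfies the criterion, and it is trivially minimal.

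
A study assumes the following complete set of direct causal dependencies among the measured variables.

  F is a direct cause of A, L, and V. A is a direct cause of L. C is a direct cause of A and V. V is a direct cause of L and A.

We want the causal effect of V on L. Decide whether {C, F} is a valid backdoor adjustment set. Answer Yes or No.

Backdoor paths from V to L (paths whose first edge points into V):
  P1: V <- F -> A -> L
  P2: V <- F -> L
  P3: V <- C -> A <- F -> L
  P4: V <- C -> A -> L
Condition 1 (no descendant of V in the set): holds — descendants of V are {A, L}; none are in {C, F}.
Condition 2 (every backdoor path blocked by {C, F}):
  P1: blocked at fork node F ∈ conditioning set.
  P2: blocked at fork node F ∈ conditioning set.
  P3: blocked at fork node C ∈ conditioning set.
  P4: blocked at fork node C ∈ conditioning set.
{C, F} satisfies the backdoor criterion.

Yes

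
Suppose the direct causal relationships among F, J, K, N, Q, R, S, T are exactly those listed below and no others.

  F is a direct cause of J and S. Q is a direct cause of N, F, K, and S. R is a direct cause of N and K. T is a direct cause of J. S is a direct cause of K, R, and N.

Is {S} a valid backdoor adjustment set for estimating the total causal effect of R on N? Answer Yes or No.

Backdoor paths from R to N (paths whose first edge points into R):
  P1: R <- S <- Q -> N
  P2: R <- S <- F <- Q -> N
  P3: R <- S -> K <- Q -> N
  P4: R <- S -> N
Condition 1 (no descendant of R in the set): holds — descendants of R are {K, N}; none are in {S}.
Condition 2 (every backdoor path blocked by {S}):
  P1: blocked at chain node S ∈ conditioning set.
  P2: blocked at chain node S ∈ conditioning set.
  P3: blocked at fork node S ∈ conditioning set.
  P4: blocked at fork node S ∈ conditioning set.
{S} satisfies the backdoor criterion.

Yes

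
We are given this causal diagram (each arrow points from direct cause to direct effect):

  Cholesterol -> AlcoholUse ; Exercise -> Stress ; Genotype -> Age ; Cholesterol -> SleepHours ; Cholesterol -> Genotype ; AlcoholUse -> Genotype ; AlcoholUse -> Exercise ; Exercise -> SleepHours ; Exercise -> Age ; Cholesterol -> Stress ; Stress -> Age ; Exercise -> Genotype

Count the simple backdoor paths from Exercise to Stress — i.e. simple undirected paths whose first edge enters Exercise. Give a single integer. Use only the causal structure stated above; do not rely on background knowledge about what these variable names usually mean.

A backdoor path from Exercise to Stress is any simple undirected path whose first edge points into Exercise (i.e. leaves Exercise via a parent).
Parents of Exercise: {AlcoholUse}.
Enumerating:
  P1: Exercise <- AlcoholUse <- Cholesterol -> Genotype -> Age <- Stress
  P2: Exercise <- AlcoholUse <- Cholesterol -> Stress
  P3: Exercise <- AlcoholUse -> Genotype <- Cholesterol -> Stress
  P4: Exercise <- AlcoholUse -> Genotype -> Age <- Stress
That exhausts the simple backdoor paths. Count: 4.

4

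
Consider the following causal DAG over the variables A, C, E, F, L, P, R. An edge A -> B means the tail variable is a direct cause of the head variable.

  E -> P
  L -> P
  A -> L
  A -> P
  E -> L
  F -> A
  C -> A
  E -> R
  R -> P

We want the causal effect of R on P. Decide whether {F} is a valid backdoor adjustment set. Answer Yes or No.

Backdoor paths from R to P (paths whose first edge points into R):
  P1: R <- E -> L <- A -> P
  P2: R <- E -> L -> P
  P3: R <- E -> P
Condition 1 (no descendant of R in the set): holds — descendants of R are {P}; none are in {F}.
Condition 2 (every backdoor path blocked by {F}):
  P1: blocked at collider L (neither it nor any descendant is in the conditioning set).
  P2: open — no interior node is in the conditioning set.
  P3: open — no interior node is in the conditioning set.
{F} does not satisfy the backdoor criterion.

No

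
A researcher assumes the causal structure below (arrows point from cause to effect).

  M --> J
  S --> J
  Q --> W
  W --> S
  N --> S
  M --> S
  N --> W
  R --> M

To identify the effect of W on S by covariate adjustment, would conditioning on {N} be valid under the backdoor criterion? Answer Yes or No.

Backdoor paths from W to S (paths whose first edge points into W):
  P1: W <- N -> S
Condition 1 (no descendant of W in the set): holds — descendants of W are {J, S}; none are in {N}.
Condition 2 (every backdoor path blocked by {N}):
  P1: blocked at fork node N ∈ conditioning set.
{N} satisfies the backdoor criterion.

Yes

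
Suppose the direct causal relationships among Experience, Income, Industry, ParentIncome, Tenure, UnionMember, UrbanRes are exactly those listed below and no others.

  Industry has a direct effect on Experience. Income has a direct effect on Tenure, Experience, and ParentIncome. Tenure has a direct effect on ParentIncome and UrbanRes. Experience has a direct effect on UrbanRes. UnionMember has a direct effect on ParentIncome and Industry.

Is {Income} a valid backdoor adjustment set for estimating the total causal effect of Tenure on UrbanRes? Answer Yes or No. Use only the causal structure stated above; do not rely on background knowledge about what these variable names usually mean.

Yes

Backdoor paths from Tenure to UrbanRes (paths whose first edge points into Tenure):
  P1: Tenure <- Income -> Experience -> UrbanRes
  P2: Tenure <- Income -> ParentIncome <- UnionMember -> Industry -> Experience -> UrbanRes
Condition 1 (no descendant of Tenure in the set): holds — descendants of Tenure are {ParentIncome, UrbanRes}; none are in {Income}.
Condition 2 (every backdoor path blocked by {Income}):
  P1: blocked at fork node Income ∈ conditioning set.
  P2: blocked at fork node Income ∈ conditioning set.
{Income} satisfies the backdoor criterion.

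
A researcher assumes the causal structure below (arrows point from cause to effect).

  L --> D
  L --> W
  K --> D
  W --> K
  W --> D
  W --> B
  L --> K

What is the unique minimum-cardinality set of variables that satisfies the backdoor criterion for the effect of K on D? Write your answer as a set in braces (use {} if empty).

{L, W}

Variables eligible for adjustment (non-descendants of K, excluding K and D): {B, L, W}.
Backdoor paths from K to D:
  P1: K <- L -> W -> D
  P2: K <- L -> D
  P3: K <- W <- L -> D
  P4: K <- W -> D
The empty set is not sufficient: P1 (K <- L -> W -> D) has no collider blocking it and no conditioned non-collider, so it is open.
Try {L, W}:
  P1: blocked at fork node L ∈ conditioning set.
  P2: blocked at fork node L ∈ conditioning set.
  P3: blocked at chain node W ∈ conditioning set.
  P4: blocked at fork node W ∈ conditioning set.
{L, W} contains no descendant of K and blocks every backdoor path.
Every element of {L, W} is needed (dropping L leaves P2 open; dropping W leaves P4 open), so no proper subset is valid.
Among all size-2 subsets of the eligible variables, only {L, W} blocks every backdoor path, so it is the unique smallest valid adjustment set.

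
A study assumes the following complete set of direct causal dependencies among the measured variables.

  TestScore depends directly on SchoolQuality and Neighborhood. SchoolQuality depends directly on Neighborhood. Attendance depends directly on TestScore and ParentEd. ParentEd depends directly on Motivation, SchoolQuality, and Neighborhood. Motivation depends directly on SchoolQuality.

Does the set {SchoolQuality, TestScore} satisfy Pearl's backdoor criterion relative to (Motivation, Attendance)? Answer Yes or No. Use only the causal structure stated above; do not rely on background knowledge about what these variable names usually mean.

Yes

Backdoor paths from Motivation to Attendance (paths whose first edge points into Motivation):
  P1: Motivation <- SchoolQuality <- Neighborhood -> TestScore -> Attendance
  P2: Motivation <- SchoolQuality <- Neighborhood -> ParentEd -> Attendance
  P3: Motivation <- SchoolQuality -> TestScore <- Neighborhood -> ParentEd -> Attendance
  P4: Motivation <- SchoolQuality -> TestScore -> Attendance
  P5: Motivation <- SchoolQuality -> ParentEd <- Neighborhood -> TestScore -> Attendance
  P6: Motivation <- SchoolQuality -> ParentEd -> Attendance
Condition 1 (no descendant of Motivation in the set): holds — descendants of Motivation are {Attendance, ParentEd}; none are in {SchoolQuality, TestScore}.
Condition 2 (every backdoor path blocked by {SchoolQuality, TestScore}):
  P1: blocked at chain node SchoolQuality ∈ conditioning set.
  P2: blocked at chain node SchoolQuality ∈ conditioning set.
  P3: blocked at fork node SchoolQuality ∈ conditioning set.
  P4: blocked at fork node SchoolQuality ∈ conditioning set.
  P5: blocked at fork node SchoolQuality ∈ conditioning set.
  P6: blocked at fork node SchoolQuality ∈ conditioning set.
{SchoolQuality, TestScore} satisfies the backdoor criterion.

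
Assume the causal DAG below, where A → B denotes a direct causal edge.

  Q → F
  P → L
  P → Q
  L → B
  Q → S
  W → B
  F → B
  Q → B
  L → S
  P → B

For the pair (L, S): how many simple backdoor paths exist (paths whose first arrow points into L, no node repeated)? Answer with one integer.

3

A backdoor path from L to S is any simple undirected path whose first edge points into L (i.e. leaves L via a parent).
Parents of L: {P}.
Enumerating:
  P1: L <- P -> Q -> S
  P2: L <- P -> B <- Q -> S
  P3: L <- P -> B <- F <- Q -> S
That exhausts the simple backdoor paths. Count: 3.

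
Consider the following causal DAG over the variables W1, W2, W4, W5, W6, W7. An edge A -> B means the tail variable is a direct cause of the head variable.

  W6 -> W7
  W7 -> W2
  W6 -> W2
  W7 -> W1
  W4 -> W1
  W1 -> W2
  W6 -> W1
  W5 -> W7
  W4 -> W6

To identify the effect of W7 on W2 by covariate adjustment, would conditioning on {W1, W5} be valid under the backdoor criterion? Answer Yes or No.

Backdoor paths from W7 to W2 (paths whose first edge points into W7):
  P1: W7 <- W6 <- W4 -> W1 -> W2
  P2: W7 <- W6 -> W1 -> W2
  P3: W7 <- W6 -> W2
Condition 1 (no descendant of W7 in the set): FAILS — W1 is a descendant of W7.
Condition 2 (every backdoor path blocked by {W1, W5}):
  P1: blocked at chain node W1 ∈ conditioning set.
  P2: blocked at chain node W1 ∈ conditioning set.
  P3: open — no interior node is in the conditioning set.
{W1, W5} does not satisfy the backdoor criterion.

No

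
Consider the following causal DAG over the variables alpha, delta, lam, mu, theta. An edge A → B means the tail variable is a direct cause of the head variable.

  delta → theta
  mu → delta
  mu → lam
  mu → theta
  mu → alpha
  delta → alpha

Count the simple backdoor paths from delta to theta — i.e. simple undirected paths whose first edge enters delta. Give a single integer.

A backdoor path from delta to theta is any simple undirected path whose first edge points into delta (i.e. leaves delta via a parent).
Parents of delta: {mu}.
Enumerating:
  P1: delta <- mu -> theta
That exhausts the simple backdoor paths. Count: 1.

1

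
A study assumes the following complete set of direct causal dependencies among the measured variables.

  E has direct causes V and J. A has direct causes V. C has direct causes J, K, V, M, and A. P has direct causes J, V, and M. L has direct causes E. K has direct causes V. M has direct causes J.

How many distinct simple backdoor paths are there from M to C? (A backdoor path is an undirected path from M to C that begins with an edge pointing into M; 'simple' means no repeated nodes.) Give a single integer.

7

A backdoor path from M to C is any simple undirected path whose first edge points into M (i.e. leaves M via a parent).
Parents of M: {J}.
Enumerating:
  P1: M <- J -> E <- V -> A -> C
  P2: M <- J -> E <- V -> K -> C
  P3: M <- J -> E <- V -> C
  P4: M <- J -> P <- V -> A -> C
  P5: M <- J -> P <- V -> K -> C
  P6: M <- J -> P <- V -> C
  P7: M <- J -> C
That exhausts the simple backdoor paths. Count: 7.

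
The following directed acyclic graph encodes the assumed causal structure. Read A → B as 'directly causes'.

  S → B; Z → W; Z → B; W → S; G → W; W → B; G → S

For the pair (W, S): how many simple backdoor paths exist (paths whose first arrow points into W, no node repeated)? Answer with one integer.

A backdoor path from W to S is any simple undirected path whose first edge points into W (i.e. leaves W via a parent).
Parents of W: {G, Z}.
Enumerating:
  P1: W <- G -> S
  P2: W <- Z -> B <- S
That exhausts the simple backdoor paths. Count: 2.

2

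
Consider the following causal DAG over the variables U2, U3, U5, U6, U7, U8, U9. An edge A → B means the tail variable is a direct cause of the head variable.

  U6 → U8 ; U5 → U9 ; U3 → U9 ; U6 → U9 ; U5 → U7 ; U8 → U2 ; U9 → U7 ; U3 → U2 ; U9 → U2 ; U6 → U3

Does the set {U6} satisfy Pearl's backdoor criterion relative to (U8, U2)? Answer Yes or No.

Yes

Backdoor paths from U8 to U2 (paths whose first edge points into U8):
  P1: U8 <- U6 -> U3 -> U9 -> U2
  P2: U8 <- U6 -> U3 -> U2
  P3: U8 <- U6 -> U9 <- U3 -> U2
  P4: U8 <- U6 -> U9 -> U2
Condition 1 (no descendant of U8 in the set): holds — descendants of U8 are {U2}; none are in {U6}.
Condition 2 (every backdoor path blocked by {U6}):
  P1: blocked at fork node U6 ∈ conditioning set.
  P2: blocked at fork node U6 ∈ conditioning set.
  P3: blocked at fork node U6 ∈ conditioning set.
  P4: blocked at fork node U6 ∈ conditioning set.
{U6} satisfies the backdoor criterion.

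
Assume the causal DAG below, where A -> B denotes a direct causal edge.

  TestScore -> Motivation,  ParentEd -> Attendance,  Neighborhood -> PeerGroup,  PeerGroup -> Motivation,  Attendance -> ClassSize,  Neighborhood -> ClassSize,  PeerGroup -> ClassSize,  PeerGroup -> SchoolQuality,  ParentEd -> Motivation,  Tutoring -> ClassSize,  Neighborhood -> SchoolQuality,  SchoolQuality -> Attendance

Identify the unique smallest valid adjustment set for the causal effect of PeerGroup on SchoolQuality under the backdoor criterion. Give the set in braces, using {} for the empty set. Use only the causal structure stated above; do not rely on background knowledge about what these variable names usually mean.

{Neighborhood}

Variables eligible for adjustment (non-descendants of PeerGroup, excluding PeerGroup and SchoolQuality): {Neighborhood, ParentEd, TestScore, Tutoring}.
Backdoor paths from PeerGroup to SchoolQuality:
  P1: PeerGroup <- Neighborhood -> SchoolQuality
  P2: PeerGroup <- Neighborhood -> ClassSize <- Attendance <- SchoolQuality
The empty set is not sufficient: P1 (PeerGroup <- Neighborhood -> SchoolQuality) has no collider blocking it and no conditioned non-collider, so it is open.
Try {Neighborhood}:
  P1: blocked at fork node Neighborhood ∈ conditioning set.
  P2: blocked at fork node Neighborhood ∈ conditioning set.
{Neighborhood} contains no descendant of PeerGroup and blocks every backdoor path.
No other singleton works — e.g. {Tutoring} leaves P1 open — so {Neighborhood} is the unique smallest valid adjustment set.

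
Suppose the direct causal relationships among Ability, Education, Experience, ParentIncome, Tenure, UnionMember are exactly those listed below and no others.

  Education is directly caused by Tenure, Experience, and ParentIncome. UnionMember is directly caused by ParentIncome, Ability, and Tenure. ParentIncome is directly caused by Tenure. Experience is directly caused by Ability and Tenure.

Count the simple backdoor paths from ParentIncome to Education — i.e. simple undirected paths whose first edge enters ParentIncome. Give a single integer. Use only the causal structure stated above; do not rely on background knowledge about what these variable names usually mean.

A backdoor path from ParentIncome to Education is any simple undirected path whose first edge points into ParentIncome (i.e. leaves ParentIncome via a parent).
Parents of ParentIncome: {Tenure}.
Enumerating:
  P1: ParentIncome <- Tenure -> UnionMember <- Ability -> Experience -> Education
  P2: ParentIncome <- Tenure -> Experience -> Education
  P3: ParentIncome <- Tenure -> Education
That exhausts the simple backdoor paths. Count: 3.

3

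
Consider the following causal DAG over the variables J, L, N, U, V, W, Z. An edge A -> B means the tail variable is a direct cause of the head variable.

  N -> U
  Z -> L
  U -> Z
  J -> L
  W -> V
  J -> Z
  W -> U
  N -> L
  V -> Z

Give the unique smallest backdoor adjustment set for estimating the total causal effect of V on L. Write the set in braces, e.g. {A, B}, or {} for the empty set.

Variables eligible for adjustment (non-descendants of V, excluding V and L): {J, N, U, W}.
Backdoor paths from V to L:
  P1: V <- W -> U <- N -> L
  P2: V <- W -> U -> Z <- J -> L
  P3: V <- W -> U -> Z -> L
The empty set is not sufficient: P3 (V <- W -> U -> Z -> L) has no collider blocking it and no conditioned non-collider, so it is open.
Try {W}:
  P1: blocked at fork node W ∈ conditioning set.
  P2: blocked at fork node W ∈ conditioning set.
  P3: blocked at fork node W ∈ conditioning set.
{W} contains no descendant of V and blocks every backdoor path.
No other singleton works — e.g. {J} leaves P3 open — so {W} is the unique smallest valid adjustment set.

{W}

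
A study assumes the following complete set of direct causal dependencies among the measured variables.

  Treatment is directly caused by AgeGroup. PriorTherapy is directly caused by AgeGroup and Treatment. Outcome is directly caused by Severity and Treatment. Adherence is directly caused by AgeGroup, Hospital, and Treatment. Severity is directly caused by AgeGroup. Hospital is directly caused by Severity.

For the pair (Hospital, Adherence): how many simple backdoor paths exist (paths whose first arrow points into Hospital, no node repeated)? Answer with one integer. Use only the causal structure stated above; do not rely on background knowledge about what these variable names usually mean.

A backdoor path from Hospital to Adherence is any simple undirected path whose first edge points into Hospital (i.e. leaves Hospital via a parent).
Parents of Hospital: {Severity}.
Enumerating:
  P1: Hospital <- Severity <- AgeGroup -> Treatment -> Adherence
  P2: Hospital <- Severity <- AgeGroup -> Adherence
  P3: Hospital <- Severity <- AgeGroup -> PriorTherapy <- Treatment -> Adherence
  P4: Hospital <- Severity -> Outcome <- Treatment <- AgeGroup -> Adherence
  P5: Hospital <- Severity -> Outcome <- Treatment -> Adherence
  P6: Hospital <- Severity -> Outcome <- Treatment -> PriorTherapy <- AgeGroup -> Adherence
That exhausts the simple backdoor paths. Count: 6.

6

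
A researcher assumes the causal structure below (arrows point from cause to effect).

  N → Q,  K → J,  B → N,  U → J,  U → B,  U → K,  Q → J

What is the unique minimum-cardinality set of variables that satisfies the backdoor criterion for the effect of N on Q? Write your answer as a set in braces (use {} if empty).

Variables eligible for adjustment (non-descendants of N, excluding N and Q): {B, K, U}.
Backdoor paths from N to Q:
  P1: N <- B <- U -> K -> J <- Q
  P2: N <- B <- U -> J <- Q
Each backdoor path contains an unconditioned collider, so every path is already blocked with the empty conditioning set:
  P1: blocked at collider J (neither it nor any descendant is in the conditioning set).
  P2: blocked at collider J (neither it nor any descendant is in the conditioning set).
The empty set is therefore the unique smallest valid set.

{}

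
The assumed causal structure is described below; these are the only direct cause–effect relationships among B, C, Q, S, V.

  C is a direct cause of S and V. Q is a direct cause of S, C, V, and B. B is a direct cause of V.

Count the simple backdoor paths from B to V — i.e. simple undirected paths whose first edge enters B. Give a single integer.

A backdoor path from B to V is any simple undirected path whose first edge points into B (i.e. leaves B via a parent).
Parents of B: {Q}.
Enumerating:
  P1: B <- Q -> C -> V
  P2: B <- Q -> V
  P3: B <- Q -> S <- C -> V
That exhausts the simple backdoor paths. Count: 3.

3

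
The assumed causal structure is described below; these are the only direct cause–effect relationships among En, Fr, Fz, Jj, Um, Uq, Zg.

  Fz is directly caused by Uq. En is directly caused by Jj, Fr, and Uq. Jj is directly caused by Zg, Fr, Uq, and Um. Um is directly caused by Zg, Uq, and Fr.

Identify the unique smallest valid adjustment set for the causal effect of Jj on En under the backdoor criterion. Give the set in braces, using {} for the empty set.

{Fr, Uq}

Variables eligible for adjustment (non-descendants of Jj, excluding Jj and En): {Fr, Fz, Um, Uq, Zg}.
Backdoor paths from Jj to En:
  P1: Jj <- Uq -> Um <- Fr -> En
  P2: Jj <- Uq -> En
  P3: Jj <- Zg -> Um <- Uq -> En
  P4: Jj <- Zg -> Um <- Fr -> En
  P5: Jj <- Fr -> Um <- Uq -> En
  P6: Jj <- Fr -> En
  P7: Jj <- Um <- Uq -> En
  P8: Jj <- Um <- Fr -> En
The empty set is not sufficient: P2 (Jj <- Uq -> En) has no collider blocking it and no conditioned non-collider, so it is open.
Try {Fr, Uq}:
  P1: blocked at fork node Uq ∈ conditioning set.
  P2: blocked at fork node Uq ∈ conditioning set.
  P3: blocked at collider Um (neither it nor any descendant is in the conditioning set).
  P4: blocked at collider Um (neither it nor any descendant is in the conditioning set).
  P5: blocked at fork node Fr ∈ conditioning set.
  P6: blocked at fork node Fr ∈ conditioning set.
  P7: blocked at fork node Uq ∈ conditioning set.
  P8: blocked at fork node Fr ∈ conditioning set.
{Fr, Uq} contains no descendant of Jj and blocks every backdoor path.
Every element of {Fr, Uq} is needed (dropping Fr leaves P6 open; dropping Uq leaves P2 open), so no proper subset is valid.
Among all size-2 subsets of the eligible variables, only {Fr, Uq} blocks every backdoor path, so it is the unique smallest valid adjustment set.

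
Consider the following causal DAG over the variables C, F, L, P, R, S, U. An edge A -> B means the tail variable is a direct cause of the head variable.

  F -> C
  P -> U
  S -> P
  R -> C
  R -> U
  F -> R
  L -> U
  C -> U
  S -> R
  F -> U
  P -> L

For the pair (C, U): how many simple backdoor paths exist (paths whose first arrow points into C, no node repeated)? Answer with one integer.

A backdoor path from C to U is any simple undirected path whose first edge points into C (i.e. leaves C via a parent).
Parents of C: {F, R}.
Enumerating:
  P1: C <- F -> R <- S -> P -> L -> U
  P2: C <- F -> R <- S -> P -> U
  P3: C <- F -> R -> U
  P4: C <- F -> U
  P5: C <- R <- S -> P -> L -> U
  P6: C <- R <- S -> P -> U
  P7: C <- R <- F -> U
  P8: C <- R -> U
That exhausts the simple backdoor paths. Count: 8.

8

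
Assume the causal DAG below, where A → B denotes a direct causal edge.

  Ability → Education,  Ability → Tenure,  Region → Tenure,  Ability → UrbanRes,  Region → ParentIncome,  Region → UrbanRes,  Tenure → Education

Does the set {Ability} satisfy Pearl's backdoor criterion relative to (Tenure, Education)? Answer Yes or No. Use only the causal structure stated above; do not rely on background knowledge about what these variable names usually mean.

Yes

Backdoor paths from Tenure to Education (paths whose first edge points into Tenure):
  P1: Tenure <- Region -> UrbanRes <- Ability -> Education
  P2: Tenure <- Ability -> Education
Condition 1 (no descendant of Tenure in the set): holds — descendants of Tenure are {Education}; none are in {Ability}.
Condition 2 (every backdoor path blocked by {Ability}):
  P1: blocked at collider UrbanRes (neither it nor any descendant is in the conditioning set).
  P2: blocked at fork node Ability ∈ conditioning set.
{Ability} satisfies the backdoor criterion.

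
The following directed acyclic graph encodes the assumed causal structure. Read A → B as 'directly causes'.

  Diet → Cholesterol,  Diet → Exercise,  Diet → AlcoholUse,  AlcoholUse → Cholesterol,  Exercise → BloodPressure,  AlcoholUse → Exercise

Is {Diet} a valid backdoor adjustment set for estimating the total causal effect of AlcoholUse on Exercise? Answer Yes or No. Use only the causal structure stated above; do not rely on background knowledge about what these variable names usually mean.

Backdoor paths from AlcoholUse to Exercise (paths whose first edge points into AlcoholUse):
  P1: AlcoholUse <- Diet -> Exercise
Condition 1 (no descendant of AlcoholUse in the set): holds — descendants of AlcoholUse are {BloodPressure, Cholesterol, Exercise}; none are in {Diet}.
Condition 2 (every backdoor path blocked by {Diet}):
  P1: blocked at fork node Diet ∈ conditioning set.
{Diet} satisfies the backdoor criterion.

Yes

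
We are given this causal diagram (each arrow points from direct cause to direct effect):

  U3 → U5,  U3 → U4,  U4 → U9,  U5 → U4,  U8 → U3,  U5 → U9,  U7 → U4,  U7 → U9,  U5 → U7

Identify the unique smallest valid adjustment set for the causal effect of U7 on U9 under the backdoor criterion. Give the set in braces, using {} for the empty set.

Variables eligible for adjustment (non-descendants of U7, excluding U7 and U9): {U3, U5, U8}.
Backdoor paths from U7 to U9:
  P1: U7 <- U5 <- U3 -> U4 -> U9
  P2: U7 <- U5 -> U4 -> U9
  P3: U7 <- U5 -> U9
The empty set is not sufficient: P1 (U7 <- U5 <- U3 -> U4 -> U9) has no collider blocking it and no conditioned non-collider, so it is open.
Try {U5}:
  P1: blocked at chain node U5 ∈ conditioning set.
  P2: blocked at fork node U5 ∈ conditioning set.
  P3: blocked at fork node U5 ∈ conditioning set.
{U5} contains no descendant of U7 and blocks every backdoor path.
No other singleton works — e.g. {U8} leaves P1 open — so {U5} is the unique smallest valid adjustment set.

{U5}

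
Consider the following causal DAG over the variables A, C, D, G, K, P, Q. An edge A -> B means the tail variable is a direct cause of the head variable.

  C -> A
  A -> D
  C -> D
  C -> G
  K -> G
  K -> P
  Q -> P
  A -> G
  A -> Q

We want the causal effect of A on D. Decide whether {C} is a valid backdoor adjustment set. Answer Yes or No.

Backdoor paths from A to D (paths whose first edge points into A):
  P1: A <- C -> D
Condition 1 (no descendant of A in the set): holds — descendants of A are {D, G, P, Q}; none are in {C}.
Condition 2 (every backdoor path blocked by {C}):
  P1: blocked at fork node C ∈ conditioning set.
{C} satisfies the backdoor criterion.

Yes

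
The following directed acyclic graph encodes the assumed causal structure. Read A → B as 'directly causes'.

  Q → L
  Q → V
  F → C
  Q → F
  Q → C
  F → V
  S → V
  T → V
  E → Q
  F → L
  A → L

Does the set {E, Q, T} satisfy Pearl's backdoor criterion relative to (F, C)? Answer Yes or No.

Yes

Backdoor paths from F to C (paths whose first edge points into F):
  P1: F <- Q -> C
Condition 1 (no descendant of F in the set): holds — descendants of F are {C, L, V}; none are in {E, Q, T}.
Condition 2 (every backdoor path blocked by {E, Q, T}):
  P1: blocked at fork node Q ∈ conditioning set.
{E, Q, T} satisfies the backdoor criterion.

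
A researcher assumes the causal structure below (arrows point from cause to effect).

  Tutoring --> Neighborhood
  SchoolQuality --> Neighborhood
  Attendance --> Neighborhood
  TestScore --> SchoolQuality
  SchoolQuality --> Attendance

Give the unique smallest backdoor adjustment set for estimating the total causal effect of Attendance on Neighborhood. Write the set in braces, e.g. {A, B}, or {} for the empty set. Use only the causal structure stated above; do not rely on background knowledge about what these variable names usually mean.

{SchoolQuality}

Variables eligible for adjustment (non-descendants of Attendance, excluding Attendance and Neighborhood): {SchoolQuality, TestScore, Tutoring}.
Backdoor paths from Attendance to Neighborhood:
  P1: Attendance <- SchoolQuality -> Neighborhood
The empty set is not sufficient: P1 (Attendance <- SchoolQuality -> Neighborhood) has no collider blocking it and no conditioned non-collider, so it is open.
Try {SchoolQuality}:
  P1: blocked at fork node SchoolQuality ∈ conditioning set.
{SchoolQuality} contains no descendant of Attendance and blocks every backdoor path.
No other singleton works — e.g. {TestScore} leaves P1 open — so {SchoolQuality} is the unique smallest valid adjustment set.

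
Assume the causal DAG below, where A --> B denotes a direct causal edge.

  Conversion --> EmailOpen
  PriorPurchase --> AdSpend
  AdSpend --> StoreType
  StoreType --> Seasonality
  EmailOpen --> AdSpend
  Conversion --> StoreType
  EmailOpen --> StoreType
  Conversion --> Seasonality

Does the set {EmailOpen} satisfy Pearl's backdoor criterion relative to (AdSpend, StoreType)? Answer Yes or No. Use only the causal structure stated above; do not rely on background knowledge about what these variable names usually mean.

Yes

Backdoor paths from AdSpend to StoreType (paths whose first edge points into AdSpend):
  P1: AdSpend <- EmailOpen <- Conversion -> StoreType
  P2: AdSpend <- EmailOpen <- Conversion -> Seasonality <- StoreType
  P3: AdSpend <- EmailOpen -> StoreType
Condition 1 (no descendant of AdSpend in the set): holds — descendants of AdSpend are {Seasonality, StoreType}; none are in {EmailOpen}.
Condition 2 (every backdoor path blocked by {EmailOpen}):
  P1: blocked at chain node EmailOpen ∈ conditioning set.
  P2: blocked at chain node EmailOpen ∈ conditioning set.
  P3: blocked at fork node EmailOpen ∈ conditioning set.
{EmailOpen} satisfies the backdoor criterion.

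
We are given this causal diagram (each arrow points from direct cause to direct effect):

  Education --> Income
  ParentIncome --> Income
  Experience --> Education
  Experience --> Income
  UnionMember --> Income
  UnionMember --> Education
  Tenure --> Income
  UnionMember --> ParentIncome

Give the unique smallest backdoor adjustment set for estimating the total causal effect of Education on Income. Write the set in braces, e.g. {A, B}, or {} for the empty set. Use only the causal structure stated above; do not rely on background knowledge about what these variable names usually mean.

Variables eligible for adjustment (non-descendants of Education, excluding Education and Income): {Experience, ParentIncome, Tenure, UnionMember}.
Backdoor paths from Education to Income:
  P1: Education <- UnionMember -> ParentIncome -> Income
  P2: Education <- UnionMember -> Income
  P3: Education <- Experience -> Income
The empty set is not sufficient: P1 (Education <- UnionMember -> ParentIncome -> Income) has no collider blocking it and no conditioned non-collider, so it is open.
Try {Experience, UnionMember}:
  P1: blocked at fork node UnionMember ∈ conditioning set.
  P2: blocked at fork node UnionMember ∈ conditioning set.
  P3: blocked at fork node Experience ∈ conditioning set.
{Experience, UnionMember} contains no descendant of Education and blocks every backdoor path.
Every element of {Experience, UnionMember} is needed (dropping Experience leaves P3 open; dropping UnionMember leaves P1 open), so no proper subset is valid.
Among all size-2 subsets of the eligible variables, only {Experience, UnionMember} blocks every backdoor path, so it is the unique smallest valid adjustment set.

{Experience, UnionMember}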